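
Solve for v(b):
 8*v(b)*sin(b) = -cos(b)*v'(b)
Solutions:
 v(b) = C1*cos(b)^8


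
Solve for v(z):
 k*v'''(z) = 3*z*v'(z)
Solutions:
 v(z) = C1 + Integral(C2*airyai(3^(1/3)*z*(1/k)^(1/3)) + C3*airybi(3^(1/3)*z*(1/k)^(1/3)), z)


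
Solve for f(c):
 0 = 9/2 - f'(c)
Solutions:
 f(c) = C1 + 9*c/2


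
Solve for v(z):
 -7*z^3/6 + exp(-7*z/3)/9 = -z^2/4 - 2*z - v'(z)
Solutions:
 v(z) = C1 + 7*z^4/24 - z^3/12 - z^2 + exp(-7*z/3)/21


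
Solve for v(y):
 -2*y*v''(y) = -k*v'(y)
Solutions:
 v(y) = C1 + y^(re(k)/2 + 1)*(C2*sin(log(y)*Abs(im(k))/2) + C3*cos(log(y)*im(k)/2))


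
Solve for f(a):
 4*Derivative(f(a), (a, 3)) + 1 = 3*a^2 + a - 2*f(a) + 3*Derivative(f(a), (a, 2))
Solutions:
 f(a) = C1*exp(a*((4*sqrt(14) + 15)^(-1/3) + 2 + (4*sqrt(14) + 15)^(1/3))/8)*sin(sqrt(3)*a*(-(4*sqrt(14) + 15)^(1/3) + (4*sqrt(14) + 15)^(-1/3))/8) + C2*exp(a*((4*sqrt(14) + 15)^(-1/3) + 2 + (4*sqrt(14) + 15)^(1/3))/8)*cos(sqrt(3)*a*(-(4*sqrt(14) + 15)^(1/3) + (4*sqrt(14) + 15)^(-1/3))/8) + C3*exp(a*(-(4*sqrt(14) + 15)^(1/3) - 1/(4*sqrt(14) + 15)^(1/3) + 1)/4) + 3*a^2/2 + a/2 + 4


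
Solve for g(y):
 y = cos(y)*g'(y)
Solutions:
 g(y) = C1 + Integral(y/cos(y), y)


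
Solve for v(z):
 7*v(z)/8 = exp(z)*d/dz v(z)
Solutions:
 v(z) = C1*exp(-7*exp(-z)/8)


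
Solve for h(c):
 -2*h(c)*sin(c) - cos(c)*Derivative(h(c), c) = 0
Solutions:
 h(c) = C1*cos(c)^2


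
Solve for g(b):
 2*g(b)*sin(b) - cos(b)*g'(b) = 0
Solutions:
 g(b) = C1/cos(b)^2


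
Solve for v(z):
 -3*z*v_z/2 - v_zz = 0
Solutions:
 v(z) = C1 + C2*erf(sqrt(3)*z/2)


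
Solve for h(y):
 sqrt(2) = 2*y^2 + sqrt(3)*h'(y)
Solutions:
 h(y) = C1 - 2*sqrt(3)*y^3/9 + sqrt(6)*y/3


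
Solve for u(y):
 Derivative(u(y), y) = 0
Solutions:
 u(y) = C1


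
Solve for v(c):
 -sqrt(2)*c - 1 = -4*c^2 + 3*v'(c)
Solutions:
 v(c) = C1 + 4*c^3/9 - sqrt(2)*c^2/6 - c/3


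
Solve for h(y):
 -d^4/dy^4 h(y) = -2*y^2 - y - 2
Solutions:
 h(y) = C1 + C2*y + C3*y^2 + C4*y^3 + y^6/180 + y^5/120 + y^4/12


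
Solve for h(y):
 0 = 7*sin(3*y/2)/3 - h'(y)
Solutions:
 h(y) = C1 - 14*cos(3*y/2)/9


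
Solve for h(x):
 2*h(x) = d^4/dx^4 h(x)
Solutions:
 h(x) = C1*exp(-2^(1/4)*x) + C2*exp(2^(1/4)*x) + C3*sin(2^(1/4)*x) + C4*cos(2^(1/4)*x)


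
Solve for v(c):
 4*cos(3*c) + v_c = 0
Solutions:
 v(c) = C1 - 4*sin(3*c)/3


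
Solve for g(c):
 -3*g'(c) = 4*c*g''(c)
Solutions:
 g(c) = C1 + C2*c^(1/4)


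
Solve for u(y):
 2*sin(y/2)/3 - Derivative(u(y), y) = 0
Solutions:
 u(y) = C1 - 4*cos(y/2)/3


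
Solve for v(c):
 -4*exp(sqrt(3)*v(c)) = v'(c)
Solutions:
 v(c) = sqrt(3)*(2*log(1/(C1 + 4*c)) - log(3))/6


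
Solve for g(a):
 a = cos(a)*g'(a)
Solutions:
 g(a) = C1 + Integral(a/cos(a), a)


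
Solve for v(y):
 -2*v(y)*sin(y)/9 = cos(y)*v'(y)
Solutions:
 v(y) = C1*cos(y)^(2/9)


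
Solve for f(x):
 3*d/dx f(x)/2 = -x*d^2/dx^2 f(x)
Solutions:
 f(x) = C1 + C2/sqrt(x)


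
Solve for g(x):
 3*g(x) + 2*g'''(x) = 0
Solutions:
 g(x) = C3*exp(-2^(2/3)*3^(1/3)*x/2) + (C1*sin(2^(2/3)*3^(5/6)*x/4) + C2*cos(2^(2/3)*3^(5/6)*x/4))*exp(2^(2/3)*3^(1/3)*x/4)


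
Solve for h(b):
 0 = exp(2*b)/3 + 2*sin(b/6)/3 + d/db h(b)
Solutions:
 h(b) = C1 - exp(2*b)/6 + 4*cos(b/6)


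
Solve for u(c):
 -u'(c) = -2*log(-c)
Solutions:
 u(c) = C1 + 2*c*log(-c) - 2*c


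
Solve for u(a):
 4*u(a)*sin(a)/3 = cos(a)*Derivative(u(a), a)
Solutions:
 u(a) = C1/cos(a)^(4/3)


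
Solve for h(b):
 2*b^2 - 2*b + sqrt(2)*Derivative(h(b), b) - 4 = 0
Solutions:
 h(b) = C1 - sqrt(2)*b^3/3 + sqrt(2)*b^2/2 + 2*sqrt(2)*b


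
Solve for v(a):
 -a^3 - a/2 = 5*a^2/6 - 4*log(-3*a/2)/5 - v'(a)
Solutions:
 v(a) = C1 + a^4/4 + 5*a^3/18 + a^2/4 - 4*a*log(-a)/5 + 4*a*(-log(3) + log(2) + 1)/5


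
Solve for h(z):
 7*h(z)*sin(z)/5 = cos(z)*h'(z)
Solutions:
 h(z) = C1/cos(z)^(7/5)


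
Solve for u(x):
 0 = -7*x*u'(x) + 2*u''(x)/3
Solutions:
 u(x) = C1 + C2*erfi(sqrt(21)*x/2)


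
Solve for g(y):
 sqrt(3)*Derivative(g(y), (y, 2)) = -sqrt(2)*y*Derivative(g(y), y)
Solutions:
 g(y) = C1 + C2*erf(6^(3/4)*y/6)


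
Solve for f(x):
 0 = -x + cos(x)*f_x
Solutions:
 f(x) = C1 + Integral(x/cos(x), x)


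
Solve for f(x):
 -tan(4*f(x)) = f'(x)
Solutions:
 f(x) = -asin(C1*exp(-4*x))/4 + pi/4
 f(x) = asin(C1*exp(-4*x))/4


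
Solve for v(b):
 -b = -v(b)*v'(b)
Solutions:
 v(b) = -sqrt(C1 + b^2)
 v(b) = sqrt(C1 + b^2)


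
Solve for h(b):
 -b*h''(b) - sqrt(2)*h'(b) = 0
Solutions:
 h(b) = C1 + C2*b^(1 - sqrt(2))


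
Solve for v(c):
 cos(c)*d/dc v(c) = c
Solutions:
 v(c) = C1 + Integral(c/cos(c), c)


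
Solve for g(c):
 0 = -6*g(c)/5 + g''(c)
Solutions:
 g(c) = C1*exp(-sqrt(30)*c/5) + C2*exp(sqrt(30)*c/5)


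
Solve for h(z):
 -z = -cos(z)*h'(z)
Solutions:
 h(z) = C1 + Integral(z/cos(z), z)


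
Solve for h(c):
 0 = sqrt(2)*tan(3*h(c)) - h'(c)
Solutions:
 h(c) = -asin(C1*exp(3*sqrt(2)*c))/3 + pi/3
 h(c) = asin(C1*exp(3*sqrt(2)*c))/3


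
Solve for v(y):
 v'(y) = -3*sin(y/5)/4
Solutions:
 v(y) = C1 + 15*cos(y/5)/4


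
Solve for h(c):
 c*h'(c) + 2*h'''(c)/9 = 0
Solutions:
 h(c) = C1 + Integral(C2*airyai(-6^(2/3)*c/2) + C3*airybi(-6^(2/3)*c/2), c)


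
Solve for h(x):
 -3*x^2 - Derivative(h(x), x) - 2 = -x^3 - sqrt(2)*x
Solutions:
 h(x) = C1 + x^4/4 - x^3 + sqrt(2)*x^2/2 - 2*x


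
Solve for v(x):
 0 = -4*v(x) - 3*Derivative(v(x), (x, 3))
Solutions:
 v(x) = C3*exp(-6^(2/3)*x/3) + (C1*sin(2^(2/3)*3^(1/6)*x/2) + C2*cos(2^(2/3)*3^(1/6)*x/2))*exp(6^(2/3)*x/6)


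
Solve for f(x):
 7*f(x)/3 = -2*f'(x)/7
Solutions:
 f(x) = C1*exp(-49*x/6)


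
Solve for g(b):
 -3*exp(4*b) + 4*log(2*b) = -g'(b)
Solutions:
 g(b) = C1 - 4*b*log(b) + 4*b*(1 - log(2)) + 3*exp(4*b)/4


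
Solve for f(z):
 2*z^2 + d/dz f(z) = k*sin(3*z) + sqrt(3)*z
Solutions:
 f(z) = C1 - k*cos(3*z)/3 - 2*z^3/3 + sqrt(3)*z^2/2


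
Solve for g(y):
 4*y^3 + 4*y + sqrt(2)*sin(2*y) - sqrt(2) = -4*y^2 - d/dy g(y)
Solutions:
 g(y) = C1 - y^4 - 4*y^3/3 - 2*y^2 + sqrt(2)*y + sqrt(2)*cos(2*y)/2


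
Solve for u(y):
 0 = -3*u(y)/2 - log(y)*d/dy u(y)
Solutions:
 u(y) = C1*exp(-3*li(y)/2)


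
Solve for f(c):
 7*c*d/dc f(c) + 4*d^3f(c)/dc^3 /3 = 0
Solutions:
 f(c) = C1 + Integral(C2*airyai(-42^(1/3)*c/2) + C3*airybi(-42^(1/3)*c/2), c)


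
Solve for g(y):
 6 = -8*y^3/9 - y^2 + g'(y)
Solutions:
 g(y) = C1 + 2*y^4/9 + y^3/3 + 6*y


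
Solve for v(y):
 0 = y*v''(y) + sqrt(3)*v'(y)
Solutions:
 v(y) = C1 + C2*y^(1 - sqrt(3))


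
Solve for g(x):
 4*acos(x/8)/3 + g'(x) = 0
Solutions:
 g(x) = C1 - 4*x*acos(x/8)/3 + 4*sqrt(64 - x^2)/3


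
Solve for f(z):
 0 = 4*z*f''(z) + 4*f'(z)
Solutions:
 f(z) = C1 + C2*log(z)


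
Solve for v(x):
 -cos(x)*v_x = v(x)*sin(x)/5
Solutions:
 v(x) = C1*cos(x)^(1/5)


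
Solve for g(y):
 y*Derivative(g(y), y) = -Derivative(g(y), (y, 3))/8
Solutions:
 g(y) = C1 + Integral(C2*airyai(-2*y) + C3*airybi(-2*y), y)


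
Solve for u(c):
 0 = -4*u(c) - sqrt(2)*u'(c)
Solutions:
 u(c) = C1*exp(-2*sqrt(2)*c)


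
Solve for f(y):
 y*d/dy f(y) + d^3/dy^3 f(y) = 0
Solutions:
 f(y) = C1 + Integral(C2*airyai(-y) + C3*airybi(-y), y)


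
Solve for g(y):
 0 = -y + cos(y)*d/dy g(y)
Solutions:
 g(y) = C1 + Integral(y/cos(y), y)


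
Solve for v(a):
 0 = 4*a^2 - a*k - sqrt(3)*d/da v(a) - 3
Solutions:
 v(a) = C1 + 4*sqrt(3)*a^3/9 - sqrt(3)*a^2*k/6 - sqrt(3)*a


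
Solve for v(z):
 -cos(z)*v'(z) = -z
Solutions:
 v(z) = C1 + Integral(z/cos(z), z)


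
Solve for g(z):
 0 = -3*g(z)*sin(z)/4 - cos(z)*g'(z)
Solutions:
 g(z) = C1*cos(z)^(3/4)


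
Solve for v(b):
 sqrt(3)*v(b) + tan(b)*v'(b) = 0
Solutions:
 v(b) = C1/sin(b)^(sqrt(3))


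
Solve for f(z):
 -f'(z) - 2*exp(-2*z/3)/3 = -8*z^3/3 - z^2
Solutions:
 f(z) = C1 + 2*z^4/3 + z^3/3 + exp(-2*z/3)


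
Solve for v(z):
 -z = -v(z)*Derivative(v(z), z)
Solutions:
 v(z) = -sqrt(C1 + z^2)
 v(z) = sqrt(C1 + z^2)


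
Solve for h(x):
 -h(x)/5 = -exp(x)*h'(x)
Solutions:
 h(x) = C1*exp(-exp(-x)/5)


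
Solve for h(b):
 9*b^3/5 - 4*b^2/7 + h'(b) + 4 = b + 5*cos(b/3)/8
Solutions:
 h(b) = C1 - 9*b^4/20 + 4*b^3/21 + b^2/2 - 4*b + 15*sin(b/3)/8


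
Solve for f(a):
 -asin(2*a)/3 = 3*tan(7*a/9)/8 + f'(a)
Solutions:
 f(a) = C1 - a*asin(2*a)/3 - sqrt(1 - 4*a^2)/6 + 27*log(cos(7*a/9))/56


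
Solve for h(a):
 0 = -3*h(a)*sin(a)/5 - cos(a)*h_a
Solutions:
 h(a) = C1*cos(a)^(3/5)


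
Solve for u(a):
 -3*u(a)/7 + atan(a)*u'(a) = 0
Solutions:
 u(a) = C1*exp(3*Integral(1/atan(a), a)/7)


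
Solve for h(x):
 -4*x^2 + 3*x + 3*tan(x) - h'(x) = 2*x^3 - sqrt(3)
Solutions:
 h(x) = C1 - x^4/2 - 4*x^3/3 + 3*x^2/2 + sqrt(3)*x - 3*log(cos(x))


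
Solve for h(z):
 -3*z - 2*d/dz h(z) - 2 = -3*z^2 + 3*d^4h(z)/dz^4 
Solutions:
 h(z) = C1 + C4*exp(-2^(1/3)*3^(2/3)*z/3) + z^3/2 - 3*z^2/4 - z + (C2*sin(2^(1/3)*3^(1/6)*z/2) + C3*cos(2^(1/3)*3^(1/6)*z/2))*exp(2^(1/3)*3^(2/3)*z/6)


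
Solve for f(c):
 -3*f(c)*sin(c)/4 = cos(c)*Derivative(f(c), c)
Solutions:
 f(c) = C1*cos(c)^(3/4)


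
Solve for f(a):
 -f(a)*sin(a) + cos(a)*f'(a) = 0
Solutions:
 f(a) = C1/cos(a)


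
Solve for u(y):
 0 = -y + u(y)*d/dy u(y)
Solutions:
 u(y) = -sqrt(C1 + y^2)
 u(y) = sqrt(C1 + y^2)


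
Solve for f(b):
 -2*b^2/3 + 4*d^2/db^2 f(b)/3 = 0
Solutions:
 f(b) = C1 + C2*b + b^4/24


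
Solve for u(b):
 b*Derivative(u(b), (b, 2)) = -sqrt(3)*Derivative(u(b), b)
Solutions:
 u(b) = C1 + C2*b^(1 - sqrt(3))


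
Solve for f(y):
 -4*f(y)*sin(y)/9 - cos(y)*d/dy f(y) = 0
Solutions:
 f(y) = C1*cos(y)^(4/9)


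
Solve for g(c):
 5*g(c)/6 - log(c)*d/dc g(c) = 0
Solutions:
 g(c) = C1*exp(5*li(c)/6)


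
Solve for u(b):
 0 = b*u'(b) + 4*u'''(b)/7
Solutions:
 u(b) = C1 + Integral(C2*airyai(-14^(1/3)*b/2) + C3*airybi(-14^(1/3)*b/2), b)


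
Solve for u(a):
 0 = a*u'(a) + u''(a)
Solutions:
 u(a) = C1 + C2*erf(sqrt(2)*a/2)


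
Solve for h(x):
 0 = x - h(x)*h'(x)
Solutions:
 h(x) = -sqrt(C1 + x^2)
 h(x) = sqrt(C1 + x^2)


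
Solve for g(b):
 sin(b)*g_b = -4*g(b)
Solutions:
 g(b) = C1*(cos(b)^2 + 2*cos(b) + 1)/(cos(b)^2 - 2*cos(b) + 1)


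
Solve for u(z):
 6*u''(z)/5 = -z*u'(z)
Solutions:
 u(z) = C1 + C2*erf(sqrt(15)*z/6)


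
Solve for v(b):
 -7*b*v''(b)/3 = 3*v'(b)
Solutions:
 v(b) = C1 + C2/b^(2/7)


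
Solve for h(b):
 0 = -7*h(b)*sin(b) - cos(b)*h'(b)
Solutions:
 h(b) = C1*cos(b)^7


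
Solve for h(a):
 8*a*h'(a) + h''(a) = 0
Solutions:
 h(a) = C1 + C2*erf(2*a)


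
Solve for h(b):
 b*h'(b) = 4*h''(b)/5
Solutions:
 h(b) = C1 + C2*erfi(sqrt(10)*b/4)


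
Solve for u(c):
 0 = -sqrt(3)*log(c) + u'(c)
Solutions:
 u(c) = C1 + sqrt(3)*c*log(c) - sqrt(3)*c


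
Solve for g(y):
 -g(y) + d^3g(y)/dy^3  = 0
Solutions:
 g(y) = C3*exp(y) + (C1*sin(sqrt(3)*y/2) + C2*cos(sqrt(3)*y/2))*exp(-y/2)


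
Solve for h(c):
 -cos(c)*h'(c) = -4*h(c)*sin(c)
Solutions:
 h(c) = C1/cos(c)^4


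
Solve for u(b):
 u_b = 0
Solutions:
 u(b) = C1


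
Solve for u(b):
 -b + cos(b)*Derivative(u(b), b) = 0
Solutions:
 u(b) = C1 + Integral(b/cos(b), b)


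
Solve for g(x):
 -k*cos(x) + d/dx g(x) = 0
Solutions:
 g(x) = C1 + k*sin(x)


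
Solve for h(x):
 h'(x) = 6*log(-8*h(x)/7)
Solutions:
 -Integral(1/(log(-_y) - log(7) + 3*log(2)), (_y, h(x)))/6 = C1 - x


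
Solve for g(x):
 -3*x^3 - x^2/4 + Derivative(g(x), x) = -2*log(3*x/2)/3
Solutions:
 g(x) = C1 + 3*x^4/4 + x^3/12 - 2*x*log(x)/3 - 2*x*log(3)/3 + 2*x*log(2)/3 + 2*x/3


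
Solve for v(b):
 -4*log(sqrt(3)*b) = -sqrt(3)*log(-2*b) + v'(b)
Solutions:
 v(b) = C1 - b*(4 - sqrt(3))*log(b) + b*(-2*log(3) - sqrt(3) + sqrt(3)*log(2) + 4 + sqrt(3)*I*pi)


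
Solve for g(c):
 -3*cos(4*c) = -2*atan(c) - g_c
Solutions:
 g(c) = C1 - 2*c*atan(c) + log(c^2 + 1) + 3*sin(4*c)/4


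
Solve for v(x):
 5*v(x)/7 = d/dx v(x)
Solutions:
 v(x) = C1*exp(5*x/7)


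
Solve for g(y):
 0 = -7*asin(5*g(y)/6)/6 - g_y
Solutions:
 Integral(1/asin(5*_y/6), (_y, g(y))) = C1 - 7*y/6


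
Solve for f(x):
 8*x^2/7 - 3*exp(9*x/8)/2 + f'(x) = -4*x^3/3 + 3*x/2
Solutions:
 f(x) = C1 - x^4/3 - 8*x^3/21 + 3*x^2/4 + 4*exp(9*x/8)/3


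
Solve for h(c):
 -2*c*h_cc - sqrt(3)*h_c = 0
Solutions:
 h(c) = C1 + C2*c^(1 - sqrt(3)/2)


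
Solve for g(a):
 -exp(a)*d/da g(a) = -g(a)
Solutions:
 g(a) = C1*exp(-exp(-a))


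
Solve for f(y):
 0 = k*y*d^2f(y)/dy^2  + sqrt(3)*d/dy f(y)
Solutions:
 f(y) = C1 + y^(((re(k) - sqrt(3))*re(k) + im(k)^2)/(re(k)^2 + im(k)^2))*(C2*sin(sqrt(3)*log(y)*Abs(im(k))/(re(k)^2 + im(k)^2)) + C3*cos(sqrt(3)*log(y)*im(k)/(re(k)^2 + im(k)^2)))


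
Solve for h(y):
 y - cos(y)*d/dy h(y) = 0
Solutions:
 h(y) = C1 + Integral(y/cos(y), y)


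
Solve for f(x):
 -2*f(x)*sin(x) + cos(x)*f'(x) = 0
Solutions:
 f(x) = C1/cos(x)^2


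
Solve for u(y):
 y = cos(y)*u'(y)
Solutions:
 u(y) = C1 + Integral(y/cos(y), y)


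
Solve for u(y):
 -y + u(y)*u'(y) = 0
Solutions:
 u(y) = -sqrt(C1 + y^2)
 u(y) = sqrt(C1 + y^2)


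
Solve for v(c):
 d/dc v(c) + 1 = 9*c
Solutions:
 v(c) = C1 + 9*c^2/2 - c


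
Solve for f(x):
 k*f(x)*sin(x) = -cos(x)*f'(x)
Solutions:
 f(x) = C1*exp(k*log(cos(x)))


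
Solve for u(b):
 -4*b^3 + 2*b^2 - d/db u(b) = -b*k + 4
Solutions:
 u(b) = C1 - b^4 + 2*b^3/3 + b^2*k/2 - 4*b


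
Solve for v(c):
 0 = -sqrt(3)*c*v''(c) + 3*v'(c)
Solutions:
 v(c) = C1 + C2*c^(1 + sqrt(3))


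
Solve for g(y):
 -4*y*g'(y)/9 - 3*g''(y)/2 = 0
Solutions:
 g(y) = C1 + C2*erf(2*sqrt(3)*y/9)


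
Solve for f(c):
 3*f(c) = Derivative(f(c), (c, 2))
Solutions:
 f(c) = C1*exp(-sqrt(3)*c) + C2*exp(sqrt(3)*c)


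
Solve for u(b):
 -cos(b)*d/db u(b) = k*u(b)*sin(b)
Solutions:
 u(b) = C1*exp(k*log(cos(b)))


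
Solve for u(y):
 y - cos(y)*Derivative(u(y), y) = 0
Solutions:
 u(y) = C1 + Integral(y/cos(y), y)


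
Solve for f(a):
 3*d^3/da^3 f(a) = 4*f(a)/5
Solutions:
 f(a) = C3*exp(30^(2/3)*a/15) + (C1*sin(10^(2/3)*3^(1/6)*a/10) + C2*cos(10^(2/3)*3^(1/6)*a/10))*exp(-30^(2/3)*a/30)


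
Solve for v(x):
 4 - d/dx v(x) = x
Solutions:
 v(x) = C1 - x^2/2 + 4*x


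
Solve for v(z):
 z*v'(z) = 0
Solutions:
 v(z) = C1


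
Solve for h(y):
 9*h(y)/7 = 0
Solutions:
 h(y) = 0


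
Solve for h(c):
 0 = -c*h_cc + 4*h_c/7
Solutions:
 h(c) = C1 + C2*c^(11/7)


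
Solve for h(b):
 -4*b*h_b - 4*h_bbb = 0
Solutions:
 h(b) = C1 + Integral(C2*airyai(-b) + C3*airybi(-b), b)


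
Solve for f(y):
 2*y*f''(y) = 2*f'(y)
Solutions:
 f(y) = C1 + C2*y^2


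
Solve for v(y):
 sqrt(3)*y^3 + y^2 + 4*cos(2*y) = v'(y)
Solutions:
 v(y) = C1 + sqrt(3)*y^4/4 + y^3/3 + 2*sin(2*y)


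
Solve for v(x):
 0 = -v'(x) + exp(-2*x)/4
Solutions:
 v(x) = C1 - exp(-2*x)/8


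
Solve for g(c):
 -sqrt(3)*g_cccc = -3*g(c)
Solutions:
 g(c) = C1*exp(-3^(1/8)*c) + C2*exp(3^(1/8)*c) + C3*sin(3^(1/8)*c) + C4*cos(3^(1/8)*c)


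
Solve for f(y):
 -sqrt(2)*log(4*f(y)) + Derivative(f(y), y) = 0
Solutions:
 -sqrt(2)*Integral(1/(log(_y) + 2*log(2)), (_y, f(y)))/2 = C1 - y


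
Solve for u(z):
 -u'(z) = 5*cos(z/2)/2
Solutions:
 u(z) = C1 - 5*sin(z/2)


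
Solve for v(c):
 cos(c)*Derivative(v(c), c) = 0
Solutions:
 v(c) = C1


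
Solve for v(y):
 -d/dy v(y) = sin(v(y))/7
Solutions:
 y/7 + log(cos(v(y)) - 1)/2 - log(cos(v(y)) + 1)/2 = C1


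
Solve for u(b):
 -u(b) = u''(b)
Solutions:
 u(b) = C1*sin(b) + C2*cos(b)


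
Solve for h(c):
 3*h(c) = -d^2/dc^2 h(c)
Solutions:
 h(c) = C1*sin(sqrt(3)*c) + C2*cos(sqrt(3)*c)


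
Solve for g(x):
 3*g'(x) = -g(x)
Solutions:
 g(x) = C1*exp(-x/3)


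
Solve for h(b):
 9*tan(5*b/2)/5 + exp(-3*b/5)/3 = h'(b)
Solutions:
 h(b) = C1 + 9*log(tan(5*b/2)^2 + 1)/25 - 5*exp(-3*b/5)/9


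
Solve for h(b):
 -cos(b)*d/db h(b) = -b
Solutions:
 h(b) = C1 + Integral(b/cos(b), b)


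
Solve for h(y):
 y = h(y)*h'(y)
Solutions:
 h(y) = -sqrt(C1 + y^2)
 h(y) = sqrt(C1 + y^2)


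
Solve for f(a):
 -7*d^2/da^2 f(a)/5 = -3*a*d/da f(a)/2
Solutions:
 f(a) = C1 + C2*erfi(sqrt(105)*a/14)


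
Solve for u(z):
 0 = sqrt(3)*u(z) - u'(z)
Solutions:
 u(z) = C1*exp(sqrt(3)*z)


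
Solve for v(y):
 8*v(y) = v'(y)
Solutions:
 v(y) = C1*exp(8*y)


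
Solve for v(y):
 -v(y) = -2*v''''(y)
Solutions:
 v(y) = C1*exp(-2^(3/4)*y/2) + C2*exp(2^(3/4)*y/2) + C3*sin(2^(3/4)*y/2) + C4*cos(2^(3/4)*y/2)


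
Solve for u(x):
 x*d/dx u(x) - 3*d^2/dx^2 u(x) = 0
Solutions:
 u(x) = C1 + C2*erfi(sqrt(6)*x/6)


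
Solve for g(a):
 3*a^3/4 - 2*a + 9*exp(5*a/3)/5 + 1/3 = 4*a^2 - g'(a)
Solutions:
 g(a) = C1 - 3*a^4/16 + 4*a^3/3 + a^2 - a/3 - 27*exp(5*a/3)/25


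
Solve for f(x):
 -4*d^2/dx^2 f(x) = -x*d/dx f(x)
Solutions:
 f(x) = C1 + C2*erfi(sqrt(2)*x/4)


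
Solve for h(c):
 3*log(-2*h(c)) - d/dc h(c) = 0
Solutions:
 -Integral(1/(log(-_y) + log(2)), (_y, h(c)))/3 = C1 - c


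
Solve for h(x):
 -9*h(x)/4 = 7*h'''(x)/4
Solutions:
 h(x) = C3*exp(-21^(2/3)*x/7) + (C1*sin(3*3^(1/6)*7^(2/3)*x/14) + C2*cos(3*3^(1/6)*7^(2/3)*x/14))*exp(21^(2/3)*x/14)


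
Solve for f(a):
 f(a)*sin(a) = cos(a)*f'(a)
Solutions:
 f(a) = C1/cos(a)


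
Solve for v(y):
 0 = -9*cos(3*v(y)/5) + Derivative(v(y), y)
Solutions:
 -9*y - 5*log(sin(3*v(y)/5) - 1)/6 + 5*log(sin(3*v(y)/5) + 1)/6 = C1


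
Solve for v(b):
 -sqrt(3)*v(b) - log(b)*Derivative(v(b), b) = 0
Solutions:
 v(b) = C1*exp(-sqrt(3)*li(b))


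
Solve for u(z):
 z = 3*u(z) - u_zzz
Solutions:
 u(z) = C3*exp(3^(1/3)*z) + z/3 + (C1*sin(3^(5/6)*z/2) + C2*cos(3^(5/6)*z/2))*exp(-3^(1/3)*z/2)


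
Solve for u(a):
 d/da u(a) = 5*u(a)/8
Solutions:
 u(a) = C1*exp(5*a/8)


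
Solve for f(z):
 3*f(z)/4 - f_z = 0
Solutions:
 f(z) = C1*exp(3*z/4)


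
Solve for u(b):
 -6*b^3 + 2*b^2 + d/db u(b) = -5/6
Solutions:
 u(b) = C1 + 3*b^4/2 - 2*b^3/3 - 5*b/6


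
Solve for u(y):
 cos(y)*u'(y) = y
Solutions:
 u(y) = C1 + Integral(y/cos(y), y)


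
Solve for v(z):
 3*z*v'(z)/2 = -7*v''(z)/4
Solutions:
 v(z) = C1 + C2*erf(sqrt(21)*z/7)


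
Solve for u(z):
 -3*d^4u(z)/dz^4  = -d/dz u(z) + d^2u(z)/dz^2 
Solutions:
 u(z) = C1 + C2*exp(-2^(1/3)*z*(-2/(9 + sqrt(85))^(1/3) + 2^(1/3)*(9 + sqrt(85))^(1/3))/12)*sin(2^(1/3)*sqrt(3)*z*(2/(9 + sqrt(85))^(1/3) + 2^(1/3)*(9 + sqrt(85))^(1/3))/12) + C3*exp(-2^(1/3)*z*(-2/(9 + sqrt(85))^(1/3) + 2^(1/3)*(9 + sqrt(85))^(1/3))/12)*cos(2^(1/3)*sqrt(3)*z*(2/(9 + sqrt(85))^(1/3) + 2^(1/3)*(9 + sqrt(85))^(1/3))/12) + C4*exp(2^(1/3)*z*(-2/(9 + sqrt(85))^(1/3) + 2^(1/3)*(9 + sqrt(85))^(1/3))/6)


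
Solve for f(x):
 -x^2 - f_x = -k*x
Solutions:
 f(x) = C1 + k*x^2/2 - x^3/3


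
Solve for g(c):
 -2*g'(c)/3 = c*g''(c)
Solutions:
 g(c) = C1 + C2*c^(1/3)


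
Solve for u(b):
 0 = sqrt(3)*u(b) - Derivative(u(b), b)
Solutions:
 u(b) = C1*exp(sqrt(3)*b)


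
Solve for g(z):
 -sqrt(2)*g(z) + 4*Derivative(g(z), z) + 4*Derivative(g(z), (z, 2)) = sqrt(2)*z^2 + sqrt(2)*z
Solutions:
 g(z) = C1*exp(z*(-1 + sqrt(1 + sqrt(2)))/2) + C2*exp(-z*(1 + sqrt(1 + sqrt(2)))/2) - z^2 - 4*sqrt(2)*z - z - 16 - 6*sqrt(2)


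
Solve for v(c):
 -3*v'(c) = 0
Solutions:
 v(c) = C1


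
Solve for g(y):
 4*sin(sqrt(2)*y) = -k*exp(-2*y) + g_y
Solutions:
 g(y) = C1 - k*exp(-2*y)/2 - 2*sqrt(2)*cos(sqrt(2)*y)


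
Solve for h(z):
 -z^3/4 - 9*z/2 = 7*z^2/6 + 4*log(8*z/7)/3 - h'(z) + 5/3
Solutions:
 h(z) = C1 + z^4/16 + 7*z^3/18 + 9*z^2/4 + 4*z*log(z)/3 - 4*z*log(7)/3 + z/3 + 4*z*log(2)


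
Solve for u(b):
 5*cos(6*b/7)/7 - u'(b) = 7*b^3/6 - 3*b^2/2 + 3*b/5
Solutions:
 u(b) = C1 - 7*b^4/24 + b^3/2 - 3*b^2/10 + 5*sin(6*b/7)/6


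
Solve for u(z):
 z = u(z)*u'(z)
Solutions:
 u(z) = -sqrt(C1 + z^2)
 u(z) = sqrt(C1 + z^2)


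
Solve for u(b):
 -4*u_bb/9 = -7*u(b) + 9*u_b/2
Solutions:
 u(b) = C1*exp(3*b*(-27 + sqrt(1177))/16) + C2*exp(-3*b*(27 + sqrt(1177))/16)


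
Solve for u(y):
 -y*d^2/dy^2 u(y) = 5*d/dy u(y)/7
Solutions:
 u(y) = C1 + C2*y^(2/7)


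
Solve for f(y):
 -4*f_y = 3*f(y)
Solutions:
 f(y) = C1*exp(-3*y/4)


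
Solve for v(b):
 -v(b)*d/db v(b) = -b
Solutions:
 v(b) = -sqrt(C1 + b^2)
 v(b) = sqrt(C1 + b^2)


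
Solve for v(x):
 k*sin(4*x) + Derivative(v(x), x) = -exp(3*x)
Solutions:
 v(x) = C1 + k*cos(4*x)/4 - exp(3*x)/3


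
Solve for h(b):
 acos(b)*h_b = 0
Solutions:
 h(b) = C1


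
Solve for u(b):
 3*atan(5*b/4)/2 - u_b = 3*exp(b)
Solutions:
 u(b) = C1 + 3*b*atan(5*b/4)/2 - 3*exp(b) - 3*log(25*b^2 + 16)/5


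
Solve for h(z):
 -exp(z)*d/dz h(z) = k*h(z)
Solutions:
 h(z) = C1*exp(k*exp(-z))


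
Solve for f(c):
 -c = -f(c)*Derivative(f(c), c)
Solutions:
 f(c) = -sqrt(C1 + c^2)
 f(c) = sqrt(C1 + c^2)


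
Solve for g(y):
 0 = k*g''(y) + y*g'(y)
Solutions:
 g(y) = C1 + C2*sqrt(k)*erf(sqrt(2)*y*sqrt(1/k)/2)


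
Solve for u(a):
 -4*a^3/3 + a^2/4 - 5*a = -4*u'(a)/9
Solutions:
 u(a) = C1 + 3*a^4/4 - 3*a^3/16 + 45*a^2/8


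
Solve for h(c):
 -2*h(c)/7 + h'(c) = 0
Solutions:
 h(c) = C1*exp(2*c/7)


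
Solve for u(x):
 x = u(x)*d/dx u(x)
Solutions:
 u(x) = -sqrt(C1 + x^2)
 u(x) = sqrt(C1 + x^2)


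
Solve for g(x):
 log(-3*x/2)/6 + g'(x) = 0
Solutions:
 g(x) = C1 - x*log(-x)/6 + x*(-log(3) + log(2) + 1)/6


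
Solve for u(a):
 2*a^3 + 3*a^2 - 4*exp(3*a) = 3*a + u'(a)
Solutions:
 u(a) = C1 + a^4/2 + a^3 - 3*a^2/2 - 4*exp(3*a)/3


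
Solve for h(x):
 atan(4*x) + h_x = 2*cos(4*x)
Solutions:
 h(x) = C1 - x*atan(4*x) + log(16*x^2 + 1)/8 + sin(4*x)/2


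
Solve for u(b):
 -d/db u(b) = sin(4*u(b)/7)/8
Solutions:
 b/8 + 7*log(cos(4*u(b)/7) - 1)/8 - 7*log(cos(4*u(b)/7) + 1)/8 = C1


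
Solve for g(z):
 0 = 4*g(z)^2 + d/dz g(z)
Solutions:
 g(z) = 1/(C1 + 4*z)


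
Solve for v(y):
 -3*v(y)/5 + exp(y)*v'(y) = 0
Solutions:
 v(y) = C1*exp(-3*exp(-y)/5)


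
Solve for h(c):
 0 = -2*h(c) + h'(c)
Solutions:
 h(c) = C1*exp(2*c)


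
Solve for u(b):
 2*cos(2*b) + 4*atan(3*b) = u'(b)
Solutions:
 u(b) = C1 + 4*b*atan(3*b) - 2*log(9*b^2 + 1)/3 + sin(2*b)


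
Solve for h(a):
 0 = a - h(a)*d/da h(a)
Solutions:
 h(a) = -sqrt(C1 + a^2)
 h(a) = sqrt(C1 + a^2)


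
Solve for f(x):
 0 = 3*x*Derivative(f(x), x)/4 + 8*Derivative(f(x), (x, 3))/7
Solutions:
 f(x) = C1 + Integral(C2*airyai(-42^(1/3)*x/4) + C3*airybi(-42^(1/3)*x/4), x)


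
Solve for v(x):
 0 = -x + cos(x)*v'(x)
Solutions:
 v(x) = C1 + Integral(x/cos(x), x)


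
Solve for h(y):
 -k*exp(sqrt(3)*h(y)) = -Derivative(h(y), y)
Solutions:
 h(y) = sqrt(3)*(2*log(-1/(C1 + k*y)) - log(3))/6


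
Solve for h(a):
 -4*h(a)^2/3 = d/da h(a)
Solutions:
 h(a) = 3/(C1 + 4*a)


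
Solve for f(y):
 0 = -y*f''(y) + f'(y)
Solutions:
 f(y) = C1 + C2*y^2


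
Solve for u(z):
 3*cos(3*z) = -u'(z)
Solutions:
 u(z) = C1 - sin(3*z)


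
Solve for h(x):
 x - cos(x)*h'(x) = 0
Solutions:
 h(x) = C1 + Integral(x/cos(x), x)


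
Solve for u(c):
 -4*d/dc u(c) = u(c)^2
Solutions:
 u(c) = 4/(C1 + c)


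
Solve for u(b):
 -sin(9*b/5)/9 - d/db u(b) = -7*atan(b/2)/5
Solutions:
 u(b) = C1 + 7*b*atan(b/2)/5 - 7*log(b^2 + 4)/5 + 5*cos(9*b/5)/81


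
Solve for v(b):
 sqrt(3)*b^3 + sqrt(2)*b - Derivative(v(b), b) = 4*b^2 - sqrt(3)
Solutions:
 v(b) = C1 + sqrt(3)*b^4/4 - 4*b^3/3 + sqrt(2)*b^2/2 + sqrt(3)*b


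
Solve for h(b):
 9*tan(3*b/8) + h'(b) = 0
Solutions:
 h(b) = C1 + 24*log(cos(3*b/8))


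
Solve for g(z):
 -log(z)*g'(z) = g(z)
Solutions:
 g(z) = C1*exp(-li(z))


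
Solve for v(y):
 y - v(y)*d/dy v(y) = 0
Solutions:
 v(y) = -sqrt(C1 + y^2)
 v(y) = sqrt(C1 + y^2)


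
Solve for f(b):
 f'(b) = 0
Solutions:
 f(b) = C1


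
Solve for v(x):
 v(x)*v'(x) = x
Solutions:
 v(x) = -sqrt(C1 + x^2)
 v(x) = sqrt(C1 + x^2)


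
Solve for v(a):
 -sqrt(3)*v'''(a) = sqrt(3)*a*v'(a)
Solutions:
 v(a) = C1 + Integral(C2*airyai(-a) + C3*airybi(-a), a)


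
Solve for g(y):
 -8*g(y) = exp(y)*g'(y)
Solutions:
 g(y) = C1*exp(8*exp(-y))


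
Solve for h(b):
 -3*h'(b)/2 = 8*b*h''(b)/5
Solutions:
 h(b) = C1 + C2*b^(1/16)


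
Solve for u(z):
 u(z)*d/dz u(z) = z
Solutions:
 u(z) = -sqrt(C1 + z^2)
 u(z) = sqrt(C1 + z^2)


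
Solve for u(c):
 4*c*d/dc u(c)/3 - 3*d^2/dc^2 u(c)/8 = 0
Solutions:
 u(c) = C1 + C2*erfi(4*c/3)


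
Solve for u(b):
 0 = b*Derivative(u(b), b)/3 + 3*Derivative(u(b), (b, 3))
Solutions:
 u(b) = C1 + Integral(C2*airyai(-3^(1/3)*b/3) + C3*airybi(-3^(1/3)*b/3), b)


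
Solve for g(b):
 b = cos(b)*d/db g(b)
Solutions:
 g(b) = C1 + Integral(b/cos(b), b)


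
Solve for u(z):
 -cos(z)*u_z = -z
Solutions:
 u(z) = C1 + Integral(z/cos(z), z)


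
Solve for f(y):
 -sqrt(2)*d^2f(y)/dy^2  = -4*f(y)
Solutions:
 f(y) = C1*exp(-2^(3/4)*y) + C2*exp(2^(3/4)*y)


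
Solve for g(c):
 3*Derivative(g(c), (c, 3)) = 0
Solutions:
 g(c) = C1 + C2*c + C3*c^2


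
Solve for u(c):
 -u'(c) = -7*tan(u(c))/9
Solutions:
 u(c) = pi - asin(C1*exp(7*c/9))
 u(c) = asin(C1*exp(7*c/9))


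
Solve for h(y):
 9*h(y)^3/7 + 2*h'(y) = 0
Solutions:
 h(y) = -sqrt(7)*sqrt(-1/(C1 - 9*y))
 h(y) = sqrt(7)*sqrt(-1/(C1 - 9*y))


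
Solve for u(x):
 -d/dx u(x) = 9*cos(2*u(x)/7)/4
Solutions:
 9*x/4 - 7*log(sin(2*u(x)/7) - 1)/4 + 7*log(sin(2*u(x)/7) + 1)/4 = C1


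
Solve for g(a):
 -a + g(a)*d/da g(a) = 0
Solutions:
 g(a) = -sqrt(C1 + a^2)
 g(a) = sqrt(C1 + a^2)


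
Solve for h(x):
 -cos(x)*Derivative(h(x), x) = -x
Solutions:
 h(x) = C1 + Integral(x/cos(x), x)


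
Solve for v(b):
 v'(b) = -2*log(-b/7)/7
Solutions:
 v(b) = C1 - 2*b*log(-b)/7 + 2*b*(1 + log(7))/7


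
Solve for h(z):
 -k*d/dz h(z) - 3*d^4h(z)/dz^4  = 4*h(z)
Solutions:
 h(z) = C1*exp(2^(2/3)*sqrt(3)*z*(-sqrt(2^(1/3)*(3*k^2 + sqrt(9*k^4 - 16384))^(1/3) + 32/(3*k^2 + sqrt(9*k^4 - 16384))^(1/3)) + sqrt(4*sqrt(3)*k/sqrt(2^(1/3)*(3*k^2 + sqrt(9*k^4 - 16384))^(1/3) + 32/(3*k^2 + sqrt(9*k^4 - 16384))^(1/3)) - 2^(1/3)*(3*k^2 + sqrt(9*k^4 - 16384))^(1/3) - 32/(3*k^2 + sqrt(9*k^4 - 16384))^(1/3)))/12) + C2*exp(2^(2/3)*sqrt(3)*z*(sqrt(2^(1/3)*(3*k^2 + sqrt(9*k^4 - 16384))^(1/3) + 32/(3*k^2 + sqrt(9*k^4 - 16384))^(1/3)) - sqrt(-4*sqrt(3)*k/sqrt(2^(1/3)*(3*k^2 + sqrt(9*k^4 - 16384))^(1/3) + 32/(3*k^2 + sqrt(9*k^4 - 16384))^(1/3)) - 2^(1/3)*(3*k^2 + sqrt(9*k^4 - 16384))^(1/3) - 32/(3*k^2 + sqrt(9*k^4 - 16384))^(1/3)))/12) + C3*exp(2^(2/3)*sqrt(3)*z*(sqrt(2^(1/3)*(3*k^2 + sqrt(9*k^4 - 16384))^(1/3) + 32/(3*k^2 + sqrt(9*k^4 - 16384))^(1/3)) + sqrt(-4*sqrt(3)*k/sqrt(2^(1/3)*(3*k^2 + sqrt(9*k^4 - 16384))^(1/3) + 32/(3*k^2 + sqrt(9*k^4 - 16384))^(1/3)) - 2^(1/3)*(3*k^2 + sqrt(9*k^4 - 16384))^(1/3) - 32/(3*k^2 + sqrt(9*k^4 - 16384))^(1/3)))/12) + C4*exp(-2^(2/3)*sqrt(3)*z*(sqrt(2^(1/3)*(3*k^2 + sqrt(9*k^4 - 16384))^(1/3) + 32/(3*k^2 + sqrt(9*k^4 - 16384))^(1/3)) + sqrt(4*sqrt(3)*k/sqrt(2^(1/3)*(3*k^2 + sqrt(9*k^4 - 16384))^(1/3) + 32/(3*k^2 + sqrt(9*k^4 - 16384))^(1/3)) - 2^(1/3)*(3*k^2 + sqrt(9*k^4 - 16384))^(1/3) - 32/(3*k^2 + sqrt(9*k^4 - 16384))^(1/3)))/12)


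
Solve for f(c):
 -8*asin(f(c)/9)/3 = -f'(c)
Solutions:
 Integral(1/asin(_y/9), (_y, f(c))) = C1 + 8*c/3


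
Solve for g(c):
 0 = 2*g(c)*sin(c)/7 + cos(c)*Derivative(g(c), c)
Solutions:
 g(c) = C1*cos(c)^(2/7)


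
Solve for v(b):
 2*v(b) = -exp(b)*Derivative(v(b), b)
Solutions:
 v(b) = C1*exp(2*exp(-b))


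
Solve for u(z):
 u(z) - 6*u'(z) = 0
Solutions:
 u(z) = C1*exp(z/6)


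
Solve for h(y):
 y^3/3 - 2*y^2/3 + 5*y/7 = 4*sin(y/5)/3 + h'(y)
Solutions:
 h(y) = C1 + y^4/12 - 2*y^3/9 + 5*y^2/14 + 20*cos(y/5)/3


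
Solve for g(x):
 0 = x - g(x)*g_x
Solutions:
 g(x) = -sqrt(C1 + x^2)
 g(x) = sqrt(C1 + x^2)


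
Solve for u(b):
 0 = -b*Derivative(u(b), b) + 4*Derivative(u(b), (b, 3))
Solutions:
 u(b) = C1 + Integral(C2*airyai(2^(1/3)*b/2) + C3*airybi(2^(1/3)*b/2), b)


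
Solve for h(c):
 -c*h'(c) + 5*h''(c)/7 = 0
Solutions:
 h(c) = C1 + C2*erfi(sqrt(70)*c/10)


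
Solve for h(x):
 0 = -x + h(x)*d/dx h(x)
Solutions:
 h(x) = -sqrt(C1 + x^2)
 h(x) = sqrt(C1 + x^2)


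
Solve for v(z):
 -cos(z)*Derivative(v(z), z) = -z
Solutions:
 v(z) = C1 + Integral(z/cos(z), z)


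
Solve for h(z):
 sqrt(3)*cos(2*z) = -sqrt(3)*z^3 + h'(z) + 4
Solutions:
 h(z) = C1 + sqrt(3)*z^4/4 - 4*z + sqrt(3)*sin(2*z)/2


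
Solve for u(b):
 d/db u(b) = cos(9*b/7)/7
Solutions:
 u(b) = C1 + sin(9*b/7)/9


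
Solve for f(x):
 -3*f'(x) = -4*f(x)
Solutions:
 f(x) = C1*exp(4*x/3)


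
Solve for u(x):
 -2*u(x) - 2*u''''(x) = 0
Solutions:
 u(x) = (C1*sin(sqrt(2)*x/2) + C2*cos(sqrt(2)*x/2))*exp(-sqrt(2)*x/2) + (C3*sin(sqrt(2)*x/2) + C4*cos(sqrt(2)*x/2))*exp(sqrt(2)*x/2)


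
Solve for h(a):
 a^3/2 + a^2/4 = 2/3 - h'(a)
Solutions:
 h(a) = C1 - a^4/8 - a^3/12 + 2*a/3


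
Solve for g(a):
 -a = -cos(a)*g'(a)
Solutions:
 g(a) = C1 + Integral(a/cos(a), a)


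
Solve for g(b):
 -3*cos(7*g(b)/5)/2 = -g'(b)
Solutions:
 -3*b/2 - 5*log(sin(7*g(b)/5) - 1)/14 + 5*log(sin(7*g(b)/5) + 1)/14 = C1


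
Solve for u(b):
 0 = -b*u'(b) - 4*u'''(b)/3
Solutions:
 u(b) = C1 + Integral(C2*airyai(-6^(1/3)*b/2) + C3*airybi(-6^(1/3)*b/2), b)


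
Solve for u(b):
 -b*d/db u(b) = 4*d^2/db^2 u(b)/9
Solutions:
 u(b) = C1 + C2*erf(3*sqrt(2)*b/4)


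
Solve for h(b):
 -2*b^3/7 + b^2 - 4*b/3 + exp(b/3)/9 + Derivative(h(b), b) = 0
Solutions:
 h(b) = C1 + b^4/14 - b^3/3 + 2*b^2/3 - exp(b/3)/3


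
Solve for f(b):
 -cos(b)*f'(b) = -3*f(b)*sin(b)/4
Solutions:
 f(b) = C1/cos(b)^(3/4)


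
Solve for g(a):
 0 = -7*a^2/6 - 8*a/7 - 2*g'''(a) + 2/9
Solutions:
 g(a) = C1 + C2*a + C3*a^2 - 7*a^5/720 - a^4/42 + a^3/54


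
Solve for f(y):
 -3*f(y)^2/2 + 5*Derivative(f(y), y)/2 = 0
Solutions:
 f(y) = -5/(C1 + 3*y)


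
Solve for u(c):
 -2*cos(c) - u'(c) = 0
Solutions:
 u(c) = C1 - 2*sin(c)


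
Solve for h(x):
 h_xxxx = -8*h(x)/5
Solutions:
 h(x) = (C1*sin(2^(1/4)*5^(3/4)*x/5) + C2*cos(2^(1/4)*5^(3/4)*x/5))*exp(-2^(1/4)*5^(3/4)*x/5) + (C3*sin(2^(1/4)*5^(3/4)*x/5) + C4*cos(2^(1/4)*5^(3/4)*x/5))*exp(2^(1/4)*5^(3/4)*x/5)


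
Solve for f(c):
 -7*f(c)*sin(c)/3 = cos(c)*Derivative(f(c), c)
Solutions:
 f(c) = C1*cos(c)^(7/3)


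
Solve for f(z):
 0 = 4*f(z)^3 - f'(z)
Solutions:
 f(z) = -sqrt(2)*sqrt(-1/(C1 + 4*z))/2
 f(z) = sqrt(2)*sqrt(-1/(C1 + 4*z))/2


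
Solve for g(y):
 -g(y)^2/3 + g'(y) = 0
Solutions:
 g(y) = -3/(C1 + y)


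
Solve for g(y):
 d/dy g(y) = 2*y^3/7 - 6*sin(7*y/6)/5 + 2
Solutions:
 g(y) = C1 + y^4/14 + 2*y + 36*cos(7*y/6)/35


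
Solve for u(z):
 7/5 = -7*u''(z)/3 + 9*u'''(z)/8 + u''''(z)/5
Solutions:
 u(z) = C1 + C2*z + C3*exp(z*(-135 + sqrt(45105))/48) + C4*exp(-z*(135 + sqrt(45105))/48) - 3*z^2/10


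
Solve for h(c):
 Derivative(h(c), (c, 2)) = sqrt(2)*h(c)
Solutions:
 h(c) = C1*exp(-2^(1/4)*c) + C2*exp(2^(1/4)*c)


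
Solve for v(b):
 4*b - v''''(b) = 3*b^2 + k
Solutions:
 v(b) = C1 + C2*b + C3*b^2 + C4*b^3 - b^6/120 + b^5/30 - b^4*k/24


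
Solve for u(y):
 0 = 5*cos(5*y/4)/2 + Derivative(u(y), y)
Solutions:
 u(y) = C1 - 2*sin(5*y/4)


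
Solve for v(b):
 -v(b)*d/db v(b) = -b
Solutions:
 v(b) = -sqrt(C1 + b^2)
 v(b) = sqrt(C1 + b^2)


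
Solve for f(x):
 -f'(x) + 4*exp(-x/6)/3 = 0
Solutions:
 f(x) = C1 - 8*exp(-x/6)


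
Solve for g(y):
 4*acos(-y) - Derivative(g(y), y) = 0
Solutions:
 g(y) = C1 + 4*y*acos(-y) + 4*sqrt(1 - y^2)


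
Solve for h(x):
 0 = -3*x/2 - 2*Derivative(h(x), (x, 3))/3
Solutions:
 h(x) = C1 + C2*x + C3*x^2 - 3*x^4/32


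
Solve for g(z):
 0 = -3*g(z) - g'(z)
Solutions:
 g(z) = C1*exp(-3*z)


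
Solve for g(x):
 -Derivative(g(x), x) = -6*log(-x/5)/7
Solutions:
 g(x) = C1 + 6*x*log(-x)/7 + 6*x*(-log(5) - 1)/7


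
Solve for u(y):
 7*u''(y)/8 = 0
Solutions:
 u(y) = C1 + C2*y


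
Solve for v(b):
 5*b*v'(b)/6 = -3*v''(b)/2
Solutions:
 v(b) = C1 + C2*erf(sqrt(10)*b/6)


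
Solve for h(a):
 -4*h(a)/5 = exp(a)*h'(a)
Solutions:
 h(a) = C1*exp(4*exp(-a)/5)


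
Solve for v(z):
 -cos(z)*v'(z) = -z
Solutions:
 v(z) = C1 + Integral(z/cos(z), z)


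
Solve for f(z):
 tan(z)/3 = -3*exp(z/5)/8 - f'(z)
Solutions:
 f(z) = C1 - 15*exp(z/5)/8 + log(cos(z))/3


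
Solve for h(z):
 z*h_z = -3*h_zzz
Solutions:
 h(z) = C1 + Integral(C2*airyai(-3^(2/3)*z/3) + C3*airybi(-3^(2/3)*z/3), z)


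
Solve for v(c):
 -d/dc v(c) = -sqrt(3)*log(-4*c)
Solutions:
 v(c) = C1 + sqrt(3)*c*log(-c) + sqrt(3)*c*(-1 + 2*log(2))


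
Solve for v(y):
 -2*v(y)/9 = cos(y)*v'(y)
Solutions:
 v(y) = C1*(sin(y) - 1)^(1/9)/(sin(y) + 1)^(1/9)


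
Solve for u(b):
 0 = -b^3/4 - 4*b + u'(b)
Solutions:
 u(b) = C1 + b^4/16 + 2*b^2


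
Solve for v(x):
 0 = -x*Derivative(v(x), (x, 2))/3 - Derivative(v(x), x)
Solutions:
 v(x) = C1 + C2/x^2


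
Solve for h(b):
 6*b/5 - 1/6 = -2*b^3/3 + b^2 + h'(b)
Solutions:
 h(b) = C1 + b^4/6 - b^3/3 + 3*b^2/5 - b/6


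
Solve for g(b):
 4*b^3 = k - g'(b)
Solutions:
 g(b) = C1 - b^4 + b*k


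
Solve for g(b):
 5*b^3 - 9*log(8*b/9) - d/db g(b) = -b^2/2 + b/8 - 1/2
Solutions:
 g(b) = C1 + 5*b^4/4 + b^3/6 - b^2/16 - 9*b*log(b) - 27*b*log(2) + 19*b/2 + 18*b*log(3)


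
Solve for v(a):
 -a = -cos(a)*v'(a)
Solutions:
 v(a) = C1 + Integral(a/cos(a), a)


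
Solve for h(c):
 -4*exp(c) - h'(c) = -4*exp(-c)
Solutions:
 h(c) = C1 - 8*cosh(c)


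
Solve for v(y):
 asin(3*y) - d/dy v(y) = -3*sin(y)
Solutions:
 v(y) = C1 + y*asin(3*y) + sqrt(1 - 9*y^2)/3 - 3*cos(y)


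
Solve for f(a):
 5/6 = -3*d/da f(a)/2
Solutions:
 f(a) = C1 - 5*a/9


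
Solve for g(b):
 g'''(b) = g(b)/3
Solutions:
 g(b) = C3*exp(3^(2/3)*b/3) + (C1*sin(3^(1/6)*b/2) + C2*cos(3^(1/6)*b/2))*exp(-3^(2/3)*b/6)


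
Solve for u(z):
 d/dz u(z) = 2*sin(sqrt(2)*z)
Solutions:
 u(z) = C1 - sqrt(2)*cos(sqrt(2)*z)


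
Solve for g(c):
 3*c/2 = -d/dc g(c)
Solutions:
 g(c) = C1 - 3*c^2/4


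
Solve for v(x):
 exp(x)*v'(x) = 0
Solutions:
 v(x) = C1


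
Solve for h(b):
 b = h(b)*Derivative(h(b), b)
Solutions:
 h(b) = -sqrt(C1 + b^2)
 h(b) = sqrt(C1 + b^2)


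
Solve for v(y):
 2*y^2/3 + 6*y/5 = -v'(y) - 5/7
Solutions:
 v(y) = C1 - 2*y^3/9 - 3*y^2/5 - 5*y/7


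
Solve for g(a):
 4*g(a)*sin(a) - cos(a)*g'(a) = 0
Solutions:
 g(a) = C1/cos(a)^4


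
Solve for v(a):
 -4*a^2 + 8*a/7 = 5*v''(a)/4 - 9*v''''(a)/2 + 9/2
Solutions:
 v(a) = C1 + C2*a + C3*exp(-sqrt(10)*a/6) + C4*exp(sqrt(10)*a/6) - 4*a^4/15 + 16*a^3/105 - 333*a^2/25


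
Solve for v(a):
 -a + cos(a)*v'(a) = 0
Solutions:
 v(a) = C1 + Integral(a/cos(a), a)


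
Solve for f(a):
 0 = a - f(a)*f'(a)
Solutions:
 f(a) = -sqrt(C1 + a^2)
 f(a) = sqrt(C1 + a^2)


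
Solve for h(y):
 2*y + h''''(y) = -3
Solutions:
 h(y) = C1 + C2*y + C3*y^2 + C4*y^3 - y^5/60 - y^4/8


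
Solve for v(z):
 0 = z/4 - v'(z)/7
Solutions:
 v(z) = C1 + 7*z^2/8


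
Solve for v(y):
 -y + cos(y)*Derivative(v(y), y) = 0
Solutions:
 v(y) = C1 + Integral(y/cos(y), y)


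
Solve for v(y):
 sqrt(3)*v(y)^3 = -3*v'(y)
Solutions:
 v(y) = -sqrt(6)*sqrt(-1/(C1 - sqrt(3)*y))/2
 v(y) = sqrt(6)*sqrt(-1/(C1 - sqrt(3)*y))/2


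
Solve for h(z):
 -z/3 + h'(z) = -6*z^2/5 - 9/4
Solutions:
 h(z) = C1 - 2*z^3/5 + z^2/6 - 9*z/4


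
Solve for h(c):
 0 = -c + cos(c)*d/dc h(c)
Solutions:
 h(c) = C1 + Integral(c/cos(c), c)


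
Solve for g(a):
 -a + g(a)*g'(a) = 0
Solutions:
 g(a) = -sqrt(C1 + a^2)
 g(a) = sqrt(C1 + a^2)


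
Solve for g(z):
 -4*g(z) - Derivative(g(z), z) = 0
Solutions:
 g(z) = C1*exp(-4*z)


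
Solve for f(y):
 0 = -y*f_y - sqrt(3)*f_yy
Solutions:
 f(y) = C1 + C2*erf(sqrt(2)*3^(3/4)*y/6)


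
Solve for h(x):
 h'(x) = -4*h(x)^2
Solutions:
 h(x) = 1/(C1 + 4*x)


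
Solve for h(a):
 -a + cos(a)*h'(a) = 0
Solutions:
 h(a) = C1 + Integral(a/cos(a), a)


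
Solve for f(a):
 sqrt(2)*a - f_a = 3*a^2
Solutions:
 f(a) = C1 - a^3 + sqrt(2)*a^2/2


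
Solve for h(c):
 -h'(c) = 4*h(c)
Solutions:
 h(c) = C1*exp(-4*c)


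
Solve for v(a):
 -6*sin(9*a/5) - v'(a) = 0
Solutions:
 v(a) = C1 + 10*cos(9*a/5)/3


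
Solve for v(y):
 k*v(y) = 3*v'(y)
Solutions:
 v(y) = C1*exp(k*y/3)


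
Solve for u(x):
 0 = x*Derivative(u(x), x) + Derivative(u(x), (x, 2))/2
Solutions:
 u(x) = C1 + C2*erf(x)


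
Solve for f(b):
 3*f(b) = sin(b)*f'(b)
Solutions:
 f(b) = C1*(cos(b) - 1)^(3/2)/(cos(b) + 1)^(3/2)


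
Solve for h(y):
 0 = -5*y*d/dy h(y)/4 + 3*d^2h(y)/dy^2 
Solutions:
 h(y) = C1 + C2*erfi(sqrt(30)*y/12)


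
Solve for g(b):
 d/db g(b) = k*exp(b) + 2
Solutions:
 g(b) = C1 + 2*b + k*exp(b)


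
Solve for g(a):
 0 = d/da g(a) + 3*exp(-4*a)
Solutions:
 g(a) = C1 + 3*exp(-4*a)/4


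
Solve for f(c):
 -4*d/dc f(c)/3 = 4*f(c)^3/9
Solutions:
 f(c) = -sqrt(6)*sqrt(-1/(C1 - c))/2
 f(c) = sqrt(6)*sqrt(-1/(C1 - c))/2


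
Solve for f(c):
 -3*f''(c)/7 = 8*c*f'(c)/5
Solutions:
 f(c) = C1 + C2*erf(2*sqrt(105)*c/15)


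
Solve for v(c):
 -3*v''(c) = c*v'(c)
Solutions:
 v(c) = C1 + C2*erf(sqrt(6)*c/6)


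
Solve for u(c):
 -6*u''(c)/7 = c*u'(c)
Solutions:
 u(c) = C1 + C2*erf(sqrt(21)*c/6)


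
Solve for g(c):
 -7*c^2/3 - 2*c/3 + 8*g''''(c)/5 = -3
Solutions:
 g(c) = C1 + C2*c + C3*c^2 + C4*c^3 + 7*c^6/1728 + c^5/288 - 5*c^4/64


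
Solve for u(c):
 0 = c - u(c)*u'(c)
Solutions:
 u(c) = -sqrt(C1 + c^2)
 u(c) = sqrt(C1 + c^2)


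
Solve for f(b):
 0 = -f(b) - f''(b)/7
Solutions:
 f(b) = C1*sin(sqrt(7)*b) + C2*cos(sqrt(7)*b)


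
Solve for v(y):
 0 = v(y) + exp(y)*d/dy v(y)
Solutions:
 v(y) = C1*exp(exp(-y))


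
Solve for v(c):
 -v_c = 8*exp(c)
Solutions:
 v(c) = C1 - 8*exp(c)


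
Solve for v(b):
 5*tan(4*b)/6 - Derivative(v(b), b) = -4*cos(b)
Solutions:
 v(b) = C1 - 5*log(cos(4*b))/24 + 4*sin(b)


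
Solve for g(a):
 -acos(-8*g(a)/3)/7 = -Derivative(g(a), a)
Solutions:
 Integral(1/acos(-8*_y/3), (_y, g(a))) = C1 + a/7


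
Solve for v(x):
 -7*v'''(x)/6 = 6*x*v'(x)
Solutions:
 v(x) = C1 + Integral(C2*airyai(-42^(2/3)*x/7) + C3*airybi(-42^(2/3)*x/7), x)


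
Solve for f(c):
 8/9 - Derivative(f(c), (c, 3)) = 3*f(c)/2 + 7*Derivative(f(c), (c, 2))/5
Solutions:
 f(c) = C1*exp(c*(-28 + 98*2^(2/3)/(45*sqrt(64345) + 11497)^(1/3) + 2^(1/3)*(45*sqrt(64345) + 11497)^(1/3))/60)*sin(2^(1/3)*sqrt(3)*c*(-(45*sqrt(64345) + 11497)^(1/3) + 98*2^(1/3)/(45*sqrt(64345) + 11497)^(1/3))/60) + C2*exp(c*(-28 + 98*2^(2/3)/(45*sqrt(64345) + 11497)^(1/3) + 2^(1/3)*(45*sqrt(64345) + 11497)^(1/3))/60)*cos(2^(1/3)*sqrt(3)*c*(-(45*sqrt(64345) + 11497)^(1/3) + 98*2^(1/3)/(45*sqrt(64345) + 11497)^(1/3))/60) + C3*exp(-c*(98*2^(2/3)/(45*sqrt(64345) + 11497)^(1/3) + 14 + 2^(1/3)*(45*sqrt(64345) + 11497)^(1/3))/30) + 16/27


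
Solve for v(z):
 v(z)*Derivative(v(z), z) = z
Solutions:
 v(z) = -sqrt(C1 + z^2)
 v(z) = sqrt(C1 + z^2)


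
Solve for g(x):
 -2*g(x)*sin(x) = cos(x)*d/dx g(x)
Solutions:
 g(x) = C1*cos(x)^2


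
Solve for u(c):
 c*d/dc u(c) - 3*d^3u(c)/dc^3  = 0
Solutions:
 u(c) = C1 + Integral(C2*airyai(3^(2/3)*c/3) + C3*airybi(3^(2/3)*c/3), c)
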